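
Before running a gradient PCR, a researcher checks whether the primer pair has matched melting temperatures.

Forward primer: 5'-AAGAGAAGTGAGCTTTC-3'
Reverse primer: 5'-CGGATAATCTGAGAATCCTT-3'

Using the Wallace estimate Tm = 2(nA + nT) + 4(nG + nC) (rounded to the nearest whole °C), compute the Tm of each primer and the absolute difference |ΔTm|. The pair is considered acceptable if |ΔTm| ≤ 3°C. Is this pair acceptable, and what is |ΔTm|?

|ΔTm| = 8°C; the pair is not acceptable.

Forward: A=6 T=4 G=5 C=2 → Tm = 2·10 + 4·7 = 48°C.
Reverse: A=6 T=6 G=4 C=4 → Tm = 2·12 + 4·8 = 56°C.
|ΔTm| = |48 − 56| = 8°C, > 3°C.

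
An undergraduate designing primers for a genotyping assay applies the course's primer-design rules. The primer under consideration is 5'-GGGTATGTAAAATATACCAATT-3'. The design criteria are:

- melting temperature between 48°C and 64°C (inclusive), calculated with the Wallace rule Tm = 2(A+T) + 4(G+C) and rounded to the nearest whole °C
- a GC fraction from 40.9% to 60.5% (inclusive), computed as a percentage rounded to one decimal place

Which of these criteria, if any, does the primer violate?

Fails: GC content.

Base counts: A=9, T=7, G=4, C=2 (length 22).
Tm: Tm = 2·16 + 4·6 = 56°C ✓
GC content: GC 6/22 = 27.3%, outside 40.9–60.5% ✗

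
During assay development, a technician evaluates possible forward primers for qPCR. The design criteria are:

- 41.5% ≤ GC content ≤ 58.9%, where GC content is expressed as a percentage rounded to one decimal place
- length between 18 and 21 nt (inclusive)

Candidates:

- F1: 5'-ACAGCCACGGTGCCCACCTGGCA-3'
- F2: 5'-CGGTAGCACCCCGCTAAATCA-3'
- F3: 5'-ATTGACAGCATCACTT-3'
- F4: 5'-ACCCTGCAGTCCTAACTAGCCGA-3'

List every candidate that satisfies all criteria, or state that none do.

F1 (23 nt, A=5 T=2 G=6 C=10): GC 16/23 = 69.6%, outside 41.5–58.9% ✗; length 23, outside 18–21 ✗ — fails.
F2 (21 nt, A=6 T=3 G=4 C=8): GC 12/21 = 57.1% ✓; length 21 ✓ — passes.
F3 (16 nt, A=5 T=5 G=2 C=4): GC 6/16 = 37.5%, outside 41.5–58.9% ✗; length 16, outside 18–21 ✗ — fails.
F4 (23 nt, A=6 T=4 G=4 C=9): GC 13/23 = 56.5% ✓; length 23, outside 18–21 ✗ — fails.

F2 only.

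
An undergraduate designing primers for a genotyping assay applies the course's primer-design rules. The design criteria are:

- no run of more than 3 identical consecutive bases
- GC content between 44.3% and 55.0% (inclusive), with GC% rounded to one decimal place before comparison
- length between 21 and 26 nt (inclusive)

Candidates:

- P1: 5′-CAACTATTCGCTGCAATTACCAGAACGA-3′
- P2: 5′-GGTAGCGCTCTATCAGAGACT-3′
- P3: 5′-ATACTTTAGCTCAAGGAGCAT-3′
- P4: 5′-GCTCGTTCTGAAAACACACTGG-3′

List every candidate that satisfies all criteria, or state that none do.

P2 only.

P1 (28 nt, A=10 T=6 G=4 C=8): longest run = 2 ✓; GC 12/28 = 42.9%, outside 44.3–55.0% ✗; length 28, outside 21–26 ✗ — fails.
P2 (21 nt, A=5 T=5 G=6 C=5): longest run = 2 ✓; GC 11/21 = 52.4% ✓; length 21 ✓ — passes.
P3 (21 nt, A=7 T=6 G=4 C=4): longest run = 3 ✓; GC 8/21 = 38.1%, outside 44.3–55.0% ✗; length 21 ✓ — fails.
P4 (22 nt, A=6 T=5 G=5 C=6): longest run = 4, exceeds 3 ✗; GC 11/22 = 50.0% ✓; length 22 ✓ — fails.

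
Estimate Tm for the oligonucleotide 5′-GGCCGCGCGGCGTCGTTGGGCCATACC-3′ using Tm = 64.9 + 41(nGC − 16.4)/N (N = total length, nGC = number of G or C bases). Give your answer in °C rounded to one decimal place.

71.9°C

Base counts: A=2, T=4, G=11, C=10; G+C = 21, N = 27.
Tm = 64.9 + 41·(21 − 16.4)/27 = 64.9 + 188.60/27 = 71.9°C.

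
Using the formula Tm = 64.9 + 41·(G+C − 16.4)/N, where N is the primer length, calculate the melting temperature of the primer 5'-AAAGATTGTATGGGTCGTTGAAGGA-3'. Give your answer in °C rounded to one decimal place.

54.4°C

Base counts: A=8, T=7, G=9, C=1; G+C = 10, N = 25.
Tm = 64.9 + 41·(10 − 16.4)/25 = 64.9 + -262.40/25 = 54.4°C.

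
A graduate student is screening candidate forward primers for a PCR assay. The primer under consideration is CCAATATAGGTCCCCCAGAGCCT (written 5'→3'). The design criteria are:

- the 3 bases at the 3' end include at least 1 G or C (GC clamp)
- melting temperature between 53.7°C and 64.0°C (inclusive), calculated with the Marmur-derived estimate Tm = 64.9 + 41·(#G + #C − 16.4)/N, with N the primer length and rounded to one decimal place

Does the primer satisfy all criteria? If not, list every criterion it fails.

Base counts: A=6, T=4, G=4, C=9 (length 23).
GC clamp: 3' end CCT has 2 G/C ✓
Tm: Tm = 64.9 + 41·(13 − 16.4)/23 = 58.8°C ✓

Meets all criteria.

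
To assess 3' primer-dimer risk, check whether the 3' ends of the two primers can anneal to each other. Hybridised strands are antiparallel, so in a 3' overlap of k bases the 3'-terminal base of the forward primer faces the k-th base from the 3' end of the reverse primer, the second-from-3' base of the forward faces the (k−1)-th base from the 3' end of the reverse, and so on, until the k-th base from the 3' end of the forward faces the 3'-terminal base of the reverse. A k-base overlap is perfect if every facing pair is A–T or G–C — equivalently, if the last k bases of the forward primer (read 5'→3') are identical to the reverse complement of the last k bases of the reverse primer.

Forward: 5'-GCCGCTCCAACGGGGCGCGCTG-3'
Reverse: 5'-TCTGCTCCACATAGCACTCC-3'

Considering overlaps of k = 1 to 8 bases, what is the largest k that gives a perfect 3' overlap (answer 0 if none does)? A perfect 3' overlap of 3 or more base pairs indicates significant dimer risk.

Longest perfect overlap: 1 complementary base pair; below the dimer-risk threshold (threshold 3).

Last 8 bases (5'→3') — forward …GCGCGCTG, reverse …AGCACTCC.
Reverse complement of the reverse primer's last 8 bases: GGAGTGCT; its first k bases are the reverse complement of the reverse primer's last k bases, so a perfect k-base overlap needs the forward primer's last k bases to equal them.
Comparing (forward last k vs required): k=1: G vs G ✓; k=2: TG vs GG ✗; k=3: CTG vs GGA ✗; k=4: GCTG vs GGAG ✗; k=5: CGCTG vs GGAGT ✗; k=6: GCGCTG vs GGAGTG ✗; k=7: CGCGCTG vs GGAGTGC ✗; k=8: GCGCGCTG vs GGAGTGCT ✗.
Only k = 1 is perfect, so the longest perfect 3' overlap is 1.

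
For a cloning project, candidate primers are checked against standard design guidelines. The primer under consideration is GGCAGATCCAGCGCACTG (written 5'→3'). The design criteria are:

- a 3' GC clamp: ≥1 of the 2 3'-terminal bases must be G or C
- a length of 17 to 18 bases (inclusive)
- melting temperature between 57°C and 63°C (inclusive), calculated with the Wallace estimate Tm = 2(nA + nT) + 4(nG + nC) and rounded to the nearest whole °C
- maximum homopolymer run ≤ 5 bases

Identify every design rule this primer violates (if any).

Base counts: A=4, T=2, G=6, C=6 (length 18).
GC clamp: 3' end TG has 1 G/C ✓
length: length 18 ✓
Tm: Tm = 2·6 + 4·12 = 60°C ✓
homopolymer run: longest run = 2 ✓

Meets all criteria.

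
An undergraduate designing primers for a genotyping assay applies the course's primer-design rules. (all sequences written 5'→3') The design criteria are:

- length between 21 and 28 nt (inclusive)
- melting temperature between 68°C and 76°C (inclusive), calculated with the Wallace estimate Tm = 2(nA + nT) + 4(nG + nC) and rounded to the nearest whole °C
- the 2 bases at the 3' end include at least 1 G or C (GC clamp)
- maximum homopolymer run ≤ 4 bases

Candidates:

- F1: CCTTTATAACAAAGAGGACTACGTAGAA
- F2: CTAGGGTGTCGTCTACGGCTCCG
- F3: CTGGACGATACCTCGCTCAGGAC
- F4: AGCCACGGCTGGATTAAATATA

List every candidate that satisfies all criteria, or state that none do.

F1 (28 nt, A=12 T=6 G=5 C=5): length 28 ✓; Tm = 2·18 + 4·10 = 76°C ✓; 3' end AA has 0 G/C, need ≥1 ✗; longest run = 3 ✓ — fails.
F2 (23 nt, A=2 T=6 G=8 C=7): length 23 ✓; Tm = 2·8 + 4·15 = 76°C ✓; 3' end CG has 2 G/C ✓; longest run = 3 ✓ — passes.
F3 (23 nt, A=5 T=4 G=6 C=8): length 23 ✓; Tm = 2·9 + 4·14 = 74°C ✓; 3' end AC has 1 G/C ✓; longest run = 2 ✓ — passes.
F4 (22 nt, A=8 T=5 G=5 C=4): length 22 ✓; Tm = 2·13 + 4·9 = 62°C, outside 68–76°C ✗; 3' end TA has 0 G/C, need ≥1 ✗; longest run = 3 ✓ — fails.

F2 and F3.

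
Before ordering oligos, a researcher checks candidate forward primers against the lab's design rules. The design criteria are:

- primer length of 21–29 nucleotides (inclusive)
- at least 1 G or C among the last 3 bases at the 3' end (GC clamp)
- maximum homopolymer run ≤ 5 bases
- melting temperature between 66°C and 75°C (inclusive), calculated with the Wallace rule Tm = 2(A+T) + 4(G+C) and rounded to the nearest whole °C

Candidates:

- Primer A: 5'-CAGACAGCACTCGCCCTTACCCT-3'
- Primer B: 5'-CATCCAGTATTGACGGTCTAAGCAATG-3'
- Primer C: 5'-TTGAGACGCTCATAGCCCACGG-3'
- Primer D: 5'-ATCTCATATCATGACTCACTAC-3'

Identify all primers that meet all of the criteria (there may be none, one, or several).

Primer A (23 nt, A=5 T=4 G=3 C=11): length 23 ✓; 3' end CCT has 2 G/C ✓; longest run = 3 ✓; Tm = 2·9 + 4·14 = 74°C ✓ — passes.
Primer B (27 nt, A=8 T=7 G=6 C=6): length 27 ✓; 3' end ATG has 1 G/C ✓; longest run = 2 ✓; Tm = 2·15 + 4·12 = 78°C, outside 66–75°C ✗ — fails.
Primer C (22 nt, A=5 T=4 G=6 C=7): length 22 ✓; 3' end CGG has 3 G/C ✓; longest run = 3 ✓; Tm = 2·9 + 4·13 = 70°C ✓ — passes.
Primer D (22 nt, A=7 T=7 G=1 C=7): length 22 ✓; 3' end TAC has 1 G/C ✓; longest run = 1 ✓; Tm = 2·14 + 4·8 = 60°C, outside 66–75°C ✗ — fails.

Primer A and Primer C.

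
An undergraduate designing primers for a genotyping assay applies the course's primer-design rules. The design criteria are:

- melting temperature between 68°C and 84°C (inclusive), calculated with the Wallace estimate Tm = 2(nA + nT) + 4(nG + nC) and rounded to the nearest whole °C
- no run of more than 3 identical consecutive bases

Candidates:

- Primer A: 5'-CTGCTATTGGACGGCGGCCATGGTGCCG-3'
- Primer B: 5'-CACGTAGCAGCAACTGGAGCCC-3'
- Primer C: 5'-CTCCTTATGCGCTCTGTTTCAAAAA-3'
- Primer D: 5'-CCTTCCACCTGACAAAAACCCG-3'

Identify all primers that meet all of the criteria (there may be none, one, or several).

Primer A (28 nt, A=3 T=6 G=11 C=8): Tm = 2·9 + 4·19 = 94°C, outside 68–84°C ✗; longest run = 2 ✓ — fails.
Primer B (22 nt, A=6 T=2 G=6 C=8): Tm = 2·8 + 4·14 = 72°C ✓; longest run = 3 ✓ — passes.
Primer C (25 nt, A=6 T=9 G=3 C=7): Tm = 2·15 + 4·10 = 70°C ✓; longest run = 5, exceeds 3 ✗ — fails.
Primer D (22 nt, A=7 T=3 G=2 C=10): Tm = 2·10 + 4·12 = 68°C ✓; longest run = 5, exceeds 3 ✗ — fails.

Primer B only.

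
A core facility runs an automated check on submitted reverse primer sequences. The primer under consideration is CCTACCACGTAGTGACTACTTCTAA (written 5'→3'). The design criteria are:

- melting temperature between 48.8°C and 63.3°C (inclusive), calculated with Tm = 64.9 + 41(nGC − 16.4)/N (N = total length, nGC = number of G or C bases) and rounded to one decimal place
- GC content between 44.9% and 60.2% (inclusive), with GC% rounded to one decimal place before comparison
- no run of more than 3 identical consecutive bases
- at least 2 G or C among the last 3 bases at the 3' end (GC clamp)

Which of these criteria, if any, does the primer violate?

Base counts: A=7, T=7, G=3, C=8 (length 25).
Tm: Tm = 64.9 + 41·(11 − 16.4)/25 = 56.0°C ✓
GC content: GC 11/25 = 44.0%, outside 44.9–60.2% ✗
homopolymer run: longest run = 2 ✓
GC clamp: 3' end TAA has 0 G/C, need ≥2 ✗

Fails: GC content, GC clamp.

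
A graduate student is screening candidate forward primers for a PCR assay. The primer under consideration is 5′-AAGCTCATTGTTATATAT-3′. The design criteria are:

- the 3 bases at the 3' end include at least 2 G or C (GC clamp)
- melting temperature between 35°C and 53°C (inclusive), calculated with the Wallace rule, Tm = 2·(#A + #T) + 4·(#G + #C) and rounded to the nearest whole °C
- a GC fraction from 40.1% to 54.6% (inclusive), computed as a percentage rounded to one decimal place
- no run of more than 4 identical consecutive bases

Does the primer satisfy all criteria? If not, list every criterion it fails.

Fails: GC clamp, GC content.

Base counts: A=6, T=8, G=2, C=2 (length 18).
GC clamp: 3' end TAT has 0 G/C, need ≥2 ✗
Tm: Tm = 2·14 + 4·4 = 44°C ✓
GC content: GC 4/18 = 22.2%, outside 40.1–54.6% ✗
homopolymer run: longest run = 2 ✓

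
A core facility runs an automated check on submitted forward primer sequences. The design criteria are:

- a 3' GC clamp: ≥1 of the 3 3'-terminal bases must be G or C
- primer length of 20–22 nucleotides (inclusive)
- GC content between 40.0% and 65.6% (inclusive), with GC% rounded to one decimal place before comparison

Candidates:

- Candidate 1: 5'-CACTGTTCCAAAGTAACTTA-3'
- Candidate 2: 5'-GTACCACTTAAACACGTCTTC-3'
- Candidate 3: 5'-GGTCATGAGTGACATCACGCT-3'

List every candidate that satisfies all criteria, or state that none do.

Candidate 1 (20 nt, A=7 T=6 G=2 C=5): 3' end TTA has 0 G/C, need ≥1 ✗; length 20 ✓; GC 7/20 = 35.0%, outside 40.0–65.6% ✗ — fails.
Candidate 2 (21 nt, A=6 T=6 G=2 C=7): 3' end TTC has 1 G/C ✓; length 21 ✓; GC 9/21 = 42.9% ✓ — passes.
Candidate 3 (21 nt, A=5 T=5 G=6 C=5): 3' end GCT has 2 G/C ✓; length 21 ✓; GC 11/21 = 52.4% ✓ — passes.

Candidate 2 and Candidate 3.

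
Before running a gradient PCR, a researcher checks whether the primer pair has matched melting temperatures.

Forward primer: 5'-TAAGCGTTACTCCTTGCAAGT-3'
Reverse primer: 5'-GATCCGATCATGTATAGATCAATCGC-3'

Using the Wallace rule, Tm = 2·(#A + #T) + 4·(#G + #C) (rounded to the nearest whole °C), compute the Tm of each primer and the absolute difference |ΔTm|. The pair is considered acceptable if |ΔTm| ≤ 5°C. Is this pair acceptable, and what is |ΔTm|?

Forward: A=5 T=7 G=4 C=5 → Tm = 2·12 + 4·9 = 60°C.
Reverse: A=8 T=7 G=5 C=6 → Tm = 2·15 + 4·11 = 74°C.
|ΔTm| = |60 − 74| = 14°C, > 5°C.

|ΔTm| = 14°C; the pair is not acceptable.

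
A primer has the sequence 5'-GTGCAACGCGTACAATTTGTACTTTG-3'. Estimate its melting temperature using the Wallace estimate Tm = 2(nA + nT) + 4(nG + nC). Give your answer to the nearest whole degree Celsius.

Base counts: A=6, T=9, G=6, C=5 (length 26).
Tm = 2·(6+9) + 4·(6+5) = 2·15 + 4·11 = 30 + 44 = 74°C.

74°C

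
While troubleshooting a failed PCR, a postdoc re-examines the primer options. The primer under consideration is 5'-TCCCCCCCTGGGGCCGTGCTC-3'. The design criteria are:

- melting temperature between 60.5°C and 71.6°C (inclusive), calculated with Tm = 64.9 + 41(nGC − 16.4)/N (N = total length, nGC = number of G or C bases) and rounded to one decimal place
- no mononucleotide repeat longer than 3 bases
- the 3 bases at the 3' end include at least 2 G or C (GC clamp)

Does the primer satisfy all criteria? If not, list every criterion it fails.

Base counts: A=0, T=4, G=6, C=11 (length 21).
Tm: Tm = 64.9 + 41·(17 − 16.4)/21 = 66.1°C ✓
homopolymer run: longest run = 7, exceeds 3 ✗
GC clamp: 3' end CTC has 2 G/C ✓

Fails: homopolymer run.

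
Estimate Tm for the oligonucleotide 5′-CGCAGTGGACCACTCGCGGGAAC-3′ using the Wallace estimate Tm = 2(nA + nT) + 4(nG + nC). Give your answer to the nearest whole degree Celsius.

78°C

Base counts: A=5, T=2, G=8, C=8 (length 23).
Tm = 2·(5+2) + 4·(8+8) = 2·7 + 4·16 = 14 + 64 = 78°C.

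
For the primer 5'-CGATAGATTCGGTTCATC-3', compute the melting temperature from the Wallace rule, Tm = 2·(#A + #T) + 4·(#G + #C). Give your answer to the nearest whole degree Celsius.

52°C

Base counts: A=4, T=6, G=4, C=4 (length 18).
Tm = 2·(4+6) + 4·(4+4) = 2·10 + 4·8 = 20 + 32 = 52°C.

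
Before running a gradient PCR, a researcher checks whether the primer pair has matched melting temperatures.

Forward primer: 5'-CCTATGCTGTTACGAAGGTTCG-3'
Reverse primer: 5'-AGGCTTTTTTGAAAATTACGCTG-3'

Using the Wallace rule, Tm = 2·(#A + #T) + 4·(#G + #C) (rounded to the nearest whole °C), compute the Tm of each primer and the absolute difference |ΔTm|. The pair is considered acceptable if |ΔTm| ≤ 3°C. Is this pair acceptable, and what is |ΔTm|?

Forward: A=4 T=7 G=6 C=5 → Tm = 2·11 + 4·11 = 66°C.
Reverse: A=6 T=9 G=5 C=3 → Tm = 2·15 + 4·8 = 62°C.
|ΔTm| = |66 − 62| = 4°C, > 3°C.

|ΔTm| = 4°C; the pair is not acceptable.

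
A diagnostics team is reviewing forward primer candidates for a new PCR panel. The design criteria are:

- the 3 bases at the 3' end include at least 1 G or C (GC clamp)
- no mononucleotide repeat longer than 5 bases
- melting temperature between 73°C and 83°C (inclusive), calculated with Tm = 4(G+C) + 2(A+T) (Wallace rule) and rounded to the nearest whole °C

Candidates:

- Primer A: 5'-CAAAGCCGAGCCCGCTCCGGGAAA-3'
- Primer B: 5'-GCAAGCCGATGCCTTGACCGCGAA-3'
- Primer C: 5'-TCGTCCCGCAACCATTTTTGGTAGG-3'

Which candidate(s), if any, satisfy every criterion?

Primer B and Primer C.

Primer A (24 nt, A=7 T=1 G=7 C=9): 3' end AAA has 0 G/C, need ≥1 ✗; longest run = 3 ✓; Tm = 2·8 + 4·16 = 80°C ✓ — fails.
Primer B (24 nt, A=6 T=3 G=7 C=8): 3' end GAA has 1 G/C ✓; longest run = 2 ✓; Tm = 2·9 + 4·15 = 78°C ✓ — passes.
Primer C (25 nt, A=4 T=8 G=6 C=7): 3' end AGG has 2 G/C ✓; longest run = 5 ✓; Tm = 2·12 + 4·13 = 76°C ✓ — passes.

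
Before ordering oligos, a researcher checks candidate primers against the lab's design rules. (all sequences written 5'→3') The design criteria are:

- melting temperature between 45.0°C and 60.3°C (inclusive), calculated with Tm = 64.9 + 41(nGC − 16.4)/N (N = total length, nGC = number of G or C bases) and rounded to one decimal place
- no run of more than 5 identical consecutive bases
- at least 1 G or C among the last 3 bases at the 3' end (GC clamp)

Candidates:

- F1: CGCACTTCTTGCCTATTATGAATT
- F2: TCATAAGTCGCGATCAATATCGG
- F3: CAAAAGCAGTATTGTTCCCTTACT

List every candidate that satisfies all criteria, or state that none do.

F1 (24 nt, A=5 T=10 G=3 C=6): Tm = 64.9 + 41·(9 − 16.4)/24 = 52.3°C ✓; longest run = 2 ✓; 3' end ATT has 0 G/C, need ≥1 ✗ — fails.
F2 (23 nt, A=7 T=6 G=5 C=5): Tm = 64.9 + 41·(10 − 16.4)/23 = 53.5°C ✓; longest run = 2 ✓; 3' end CGG has 3 G/C ✓ — passes.
F3 (24 nt, A=7 T=8 G=3 C=6): Tm = 64.9 + 41·(9 − 16.4)/24 = 52.3°C ✓; longest run = 4 ✓; 3' end ACT has 1 G/C ✓ — passes.

F2 and F3.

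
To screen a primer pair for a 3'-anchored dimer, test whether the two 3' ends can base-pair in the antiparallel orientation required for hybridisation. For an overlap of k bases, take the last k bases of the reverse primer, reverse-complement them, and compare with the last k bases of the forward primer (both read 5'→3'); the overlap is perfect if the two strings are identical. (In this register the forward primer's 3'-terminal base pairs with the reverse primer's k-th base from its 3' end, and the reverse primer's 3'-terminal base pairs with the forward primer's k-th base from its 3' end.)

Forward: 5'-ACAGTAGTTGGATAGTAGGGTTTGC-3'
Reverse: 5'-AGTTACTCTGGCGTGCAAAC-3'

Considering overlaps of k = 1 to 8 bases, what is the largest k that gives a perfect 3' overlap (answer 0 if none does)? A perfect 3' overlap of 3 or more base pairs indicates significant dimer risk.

Longest perfect overlap: 6 complementary base pairs; significant dimer risk (threshold 3).

Last 8 bases (5'→3') — forward …GGGTTTGC, reverse …GTGCAAAC.
Reverse complement of the reverse primer's last 8 bases: GTTTGCAC; its first k bases are the reverse complement of the reverse primer's last k bases, so a perfect k-base overlap needs the forward primer's last k bases to equal them.
Comparing (forward last k vs required): k=1: C vs G ✗; k=2: GC vs GT ✗; k=3: TGC vs GTT ✗; k=4: TTGC vs GTTT ✗; k=5: TTTGC vs GTTTG ✗; k=6: GTTTGC vs GTTTGC ✓; k=7: GGTTTGC vs GTTTGCA ✗; k=8: GGGTTTGC vs GTTTGCAC ✗.
Only k = 6 is perfect, so the longest perfect 3' overlap is 6.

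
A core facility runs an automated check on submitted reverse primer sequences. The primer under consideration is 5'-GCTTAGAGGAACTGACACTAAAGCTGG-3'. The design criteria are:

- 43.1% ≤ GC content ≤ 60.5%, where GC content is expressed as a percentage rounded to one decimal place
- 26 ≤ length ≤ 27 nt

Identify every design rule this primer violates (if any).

Base counts: A=9, T=5, G=8, C=5 (length 27).
GC content: GC 13/27 = 48.1% ✓
length: length 27 ✓

Meets all criteria.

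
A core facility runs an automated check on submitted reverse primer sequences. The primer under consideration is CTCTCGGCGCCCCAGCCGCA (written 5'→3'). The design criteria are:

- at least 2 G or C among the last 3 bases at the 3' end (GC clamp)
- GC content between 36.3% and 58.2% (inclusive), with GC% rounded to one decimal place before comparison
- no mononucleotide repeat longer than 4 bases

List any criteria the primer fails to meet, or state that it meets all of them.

Fails: GC content.

Base counts: A=2, T=2, G=5, C=11 (length 20).
GC clamp: 3' end GCA has 2 G/C ✓
GC content: GC 16/20 = 80.0%, outside 36.3–58.2% ✗
homopolymer run: longest run = 4 ✓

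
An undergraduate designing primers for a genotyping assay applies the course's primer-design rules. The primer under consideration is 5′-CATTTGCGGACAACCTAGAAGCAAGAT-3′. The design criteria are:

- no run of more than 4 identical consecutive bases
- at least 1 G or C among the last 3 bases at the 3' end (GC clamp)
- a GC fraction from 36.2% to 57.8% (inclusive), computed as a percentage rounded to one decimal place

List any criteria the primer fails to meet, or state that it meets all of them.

Meets all criteria.

Base counts: A=10, T=5, G=6, C=6 (length 27).
homopolymer run: longest run = 3 ✓
GC clamp: 3' end GAT has 1 G/C ✓
GC content: GC 12/27 = 44.4% ✓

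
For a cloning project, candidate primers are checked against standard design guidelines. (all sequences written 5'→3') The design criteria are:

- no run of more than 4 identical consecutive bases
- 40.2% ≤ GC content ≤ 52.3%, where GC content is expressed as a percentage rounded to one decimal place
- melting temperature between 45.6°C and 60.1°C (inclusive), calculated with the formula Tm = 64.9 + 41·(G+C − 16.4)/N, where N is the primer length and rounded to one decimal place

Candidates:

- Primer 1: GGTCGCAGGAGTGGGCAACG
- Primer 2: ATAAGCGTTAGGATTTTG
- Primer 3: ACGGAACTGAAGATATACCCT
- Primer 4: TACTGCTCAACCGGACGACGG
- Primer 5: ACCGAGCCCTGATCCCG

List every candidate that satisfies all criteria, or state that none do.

Primer 1 (20 nt, A=4 T=2 G=10 C=4): longest run = 3 ✓; GC 14/20 = 70.0%, outside 40.2–52.3% ✗; Tm = 64.9 + 41·(14 − 16.4)/20 = 60.0°C ✓ — fails.
Primer 2 (18 nt, A=5 T=7 G=5 C=1): longest run = 4 ✓; GC 6/18 = 33.3%, outside 40.2–52.3% ✗; Tm = 64.9 + 41·(6 − 16.4)/18 = 41.2°C, outside 45.6–60.1°C ✗ — fails.
Primer 3 (21 nt, A=8 T=4 G=4 C=5): longest run = 3 ✓; GC 9/21 = 42.9% ✓; Tm = 64.9 + 41·(9 − 16.4)/21 = 50.5°C ✓ — passes.
Primer 4 (21 nt, A=5 T=3 G=6 C=7): longest run = 2 ✓; GC 13/21 = 61.9%, outside 40.2–52.3% ✗; Tm = 64.9 + 41·(13 − 16.4)/21 = 58.3°C ✓ — fails.
Primer 5 (17 nt, A=3 T=2 G=4 C=8): longest run = 3 ✓; GC 12/17 = 70.6%, outside 40.2–52.3% ✗; Tm = 64.9 + 41·(12 − 16.4)/17 = 54.3°C ✓ — fails.

Primer 3 only.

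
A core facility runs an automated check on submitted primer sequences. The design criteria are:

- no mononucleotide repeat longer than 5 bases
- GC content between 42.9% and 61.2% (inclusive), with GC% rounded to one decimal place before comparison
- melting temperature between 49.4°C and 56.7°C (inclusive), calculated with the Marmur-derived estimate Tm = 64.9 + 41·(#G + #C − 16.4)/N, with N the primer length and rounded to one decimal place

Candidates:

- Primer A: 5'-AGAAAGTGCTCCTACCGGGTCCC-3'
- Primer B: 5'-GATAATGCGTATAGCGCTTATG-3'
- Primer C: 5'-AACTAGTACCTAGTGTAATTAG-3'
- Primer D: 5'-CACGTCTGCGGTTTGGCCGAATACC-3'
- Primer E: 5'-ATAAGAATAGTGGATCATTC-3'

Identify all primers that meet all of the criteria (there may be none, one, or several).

None of the candidates satisfy all criteria.

Primer A (23 nt, A=5 T=4 G=6 C=8): longest run = 3 ✓; GC 14/23 = 60.9% ✓; Tm = 64.9 + 41·(14 − 16.4)/23 = 60.6°C, outside 49.4–56.7°C ✗ — fails.
Primer B (22 nt, A=6 T=7 G=6 C=3): longest run = 2 ✓; GC 9/22 = 40.9%, outside 42.9–61.2% ✗; Tm = 64.9 + 41·(9 − 16.4)/22 = 51.1°C ✓ — fails.
Primer C (22 nt, A=8 T=7 G=4 C=3): longest run = 2 ✓; GC 7/22 = 31.8%, outside 42.9–61.2% ✗; Tm = 64.9 + 41·(7 − 16.4)/22 = 47.4°C, outside 49.4–56.7°C ✗ — fails.
Primer D (25 nt, A=4 T=6 G=7 C=8): longest run = 3 ✓; GC 15/25 = 60.0% ✓; Tm = 64.9 + 41·(15 − 16.4)/25 = 62.6°C, outside 49.4–56.7°C ✗ — fails.
Primer E (20 nt, A=8 T=6 G=4 C=2): longest run = 2 ✓; GC 6/20 = 30.0%, outside 42.9–61.2% ✗; Tm = 64.9 + 41·(6 − 16.4)/20 = 43.6°C, outside 49.4–56.7°C ✗ — fails.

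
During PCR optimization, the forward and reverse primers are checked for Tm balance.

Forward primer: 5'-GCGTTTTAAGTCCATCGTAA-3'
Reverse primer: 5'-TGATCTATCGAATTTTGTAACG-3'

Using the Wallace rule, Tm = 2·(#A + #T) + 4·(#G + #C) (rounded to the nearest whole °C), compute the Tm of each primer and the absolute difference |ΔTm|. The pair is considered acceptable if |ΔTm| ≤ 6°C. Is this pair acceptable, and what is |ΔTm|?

Forward: A=5 T=7 G=4 C=4 → Tm = 2·12 + 4·8 = 56°C.
Reverse: A=6 T=9 G=4 C=3 → Tm = 2·15 + 4·7 = 58°C.
|ΔTm| = |56 − 58| = 2°C, ≤ 6°C.

|ΔTm| = 2°C; the pair is acceptable.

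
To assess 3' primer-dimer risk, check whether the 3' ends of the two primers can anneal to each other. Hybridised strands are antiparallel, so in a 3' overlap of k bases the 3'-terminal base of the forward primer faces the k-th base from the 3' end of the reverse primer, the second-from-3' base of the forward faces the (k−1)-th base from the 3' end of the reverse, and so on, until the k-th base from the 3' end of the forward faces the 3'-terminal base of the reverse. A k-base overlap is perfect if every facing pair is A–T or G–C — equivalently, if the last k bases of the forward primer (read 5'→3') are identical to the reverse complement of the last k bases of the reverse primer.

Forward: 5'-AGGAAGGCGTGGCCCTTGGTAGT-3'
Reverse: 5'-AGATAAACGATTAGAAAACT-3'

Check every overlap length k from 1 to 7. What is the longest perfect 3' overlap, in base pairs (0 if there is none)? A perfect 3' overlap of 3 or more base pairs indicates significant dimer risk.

Last 7 bases (5'→3') — forward …TGGTAGT, reverse …GAAAACT.
Reverse complement of the reverse primer's last 7 bases: AGTTTTC; its first k bases are the reverse complement of the reverse primer's last k bases, so a perfect k-base overlap needs the forward primer's last k bases to equal them.
Comparing (forward last k vs required): k=1: T vs A ✗; k=2: GT vs AG ✗; k=3: AGT vs AGT ✓; k=4: TAGT vs AGTT ✗; k=5: GTAGT vs AGTTT ✗; k=6: GGTAGT vs AGTTTT ✗; k=7: TGGTAGT vs AGTTTTC ✗.
Only k = 3 is perfect, so the longest perfect 3' overlap is 3.

Longest perfect overlap: 3 complementary base pairs; significant dimer risk (threshold 3).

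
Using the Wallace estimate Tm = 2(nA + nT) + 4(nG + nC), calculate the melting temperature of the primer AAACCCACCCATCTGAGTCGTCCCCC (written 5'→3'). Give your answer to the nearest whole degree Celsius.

84°C

Base counts: A=6, T=4, G=3, C=13 (length 26).
Tm = 2·(6+4) + 4·(3+13) = 2·10 + 4·16 = 20 + 64 = 84°C.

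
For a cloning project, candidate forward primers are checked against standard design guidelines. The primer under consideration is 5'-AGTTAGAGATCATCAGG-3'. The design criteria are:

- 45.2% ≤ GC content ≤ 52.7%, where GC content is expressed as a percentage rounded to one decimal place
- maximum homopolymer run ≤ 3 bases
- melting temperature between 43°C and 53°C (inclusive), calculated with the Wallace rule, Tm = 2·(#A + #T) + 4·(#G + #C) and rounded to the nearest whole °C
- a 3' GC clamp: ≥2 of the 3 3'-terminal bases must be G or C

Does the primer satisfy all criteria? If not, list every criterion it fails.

Base counts: A=6, T=4, G=5, C=2 (length 17).
GC content: GC 7/17 = 41.2%, outside 45.2–52.7% ✗
homopolymer run: longest run = 2 ✓
Tm: Tm = 2·10 + 4·7 = 48°C ✓
GC clamp: 3' end AGG has 2 G/C ✓

Fails: GC content.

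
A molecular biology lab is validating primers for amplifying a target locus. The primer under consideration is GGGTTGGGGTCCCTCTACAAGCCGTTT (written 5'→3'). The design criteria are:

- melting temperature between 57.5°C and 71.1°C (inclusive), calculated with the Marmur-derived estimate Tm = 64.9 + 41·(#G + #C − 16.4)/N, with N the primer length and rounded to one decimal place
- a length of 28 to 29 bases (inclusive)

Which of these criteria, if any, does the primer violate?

Fails: length.

Base counts: A=3, T=8, G=9, C=7 (length 27).
Tm: Tm = 64.9 + 41·(16 − 16.4)/27 = 64.3°C ✓
length: length 27, outside 28–29 ✗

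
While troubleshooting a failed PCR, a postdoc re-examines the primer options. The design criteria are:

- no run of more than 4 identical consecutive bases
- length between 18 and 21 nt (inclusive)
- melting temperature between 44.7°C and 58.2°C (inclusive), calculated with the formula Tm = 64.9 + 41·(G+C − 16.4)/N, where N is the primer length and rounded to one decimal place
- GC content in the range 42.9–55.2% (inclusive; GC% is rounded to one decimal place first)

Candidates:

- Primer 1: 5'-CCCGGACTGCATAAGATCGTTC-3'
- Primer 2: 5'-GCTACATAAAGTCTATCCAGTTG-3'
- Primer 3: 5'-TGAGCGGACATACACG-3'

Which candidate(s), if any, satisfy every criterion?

None of the candidates satisfy all criteria.

Primer 1 (22 nt, A=5 T=5 G=5 C=7): longest run = 3 ✓; length 22, outside 18–21 ✗; Tm = 64.9 + 41·(12 − 16.4)/22 = 56.7°C ✓; GC 12/22 = 54.5% ✓ — fails.
Primer 2 (23 nt, A=7 T=7 G=4 C=5): longest run = 3 ✓; length 23, outside 18–21 ✗; Tm = 64.9 + 41·(9 − 16.4)/23 = 51.7°C ✓; GC 9/23 = 39.1%, outside 42.9–55.2% ✗ — fails.
Primer 3 (16 nt, A=5 T=2 G=5 C=4): longest run = 2 ✓; length 16, outside 18–21 ✗; Tm = 64.9 + 41·(9 − 16.4)/16 = 45.9°C ✓; GC 9/16 = 56.3%, outside 42.9–55.2% ✗ — fails.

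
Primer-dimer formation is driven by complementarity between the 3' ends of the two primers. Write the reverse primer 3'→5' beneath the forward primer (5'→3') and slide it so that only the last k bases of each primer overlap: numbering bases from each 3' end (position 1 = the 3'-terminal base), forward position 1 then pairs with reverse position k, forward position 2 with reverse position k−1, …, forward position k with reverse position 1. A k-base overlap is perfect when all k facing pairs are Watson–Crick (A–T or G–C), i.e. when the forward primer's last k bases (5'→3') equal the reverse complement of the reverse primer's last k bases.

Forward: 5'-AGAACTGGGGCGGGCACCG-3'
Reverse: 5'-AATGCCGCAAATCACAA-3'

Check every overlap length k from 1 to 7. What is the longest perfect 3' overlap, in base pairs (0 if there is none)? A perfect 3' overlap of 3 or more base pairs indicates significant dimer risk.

Longest perfect overlap: 0 complementary base pairs; below the dimer-risk threshold (threshold 3).

Last 7 bases (5'→3') — forward …GGCACCG, reverse …ATCACAA.
Reverse complement of the reverse primer's last 7 bases: TTGTGAT; its first k bases are the reverse complement of the reverse primer's last k bases, so a perfect k-base overlap needs the forward primer's last k bases to equal them.
Comparing (forward last k vs required): k=1: G vs T ✗; k=2: CG vs TT ✗; k=3: CCG vs TTG ✗; k=4: ACCG vs TTGT ✗; k=5: CACCG vs TTGTG ✗; k=6: GCACCG vs TTGTGA ✗; k=7: GGCACCG vs TTGTGAT ✗.
No overlap length from 1 to 7 is perfect, so the longest perfect 3' overlap is 0.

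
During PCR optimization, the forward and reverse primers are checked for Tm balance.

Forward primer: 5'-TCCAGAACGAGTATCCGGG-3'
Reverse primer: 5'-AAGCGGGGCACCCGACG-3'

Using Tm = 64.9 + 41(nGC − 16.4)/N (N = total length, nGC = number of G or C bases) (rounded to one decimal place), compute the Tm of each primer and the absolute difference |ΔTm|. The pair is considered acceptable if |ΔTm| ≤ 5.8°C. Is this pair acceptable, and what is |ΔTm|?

Forward: G+C = 11, N = 19 → Tm = 64.9 + 41·(11 − 16.4)/19 = 53.2°C.
Reverse: G+C = 13, N = 17 → Tm = 64.9 + 41·(13 − 16.4)/17 = 56.7°C.
|ΔTm| = |53.2 − 56.7| = 3.5°C, ≤ 5.8°C.

|ΔTm| = 3.5°C; the pair is acceptable.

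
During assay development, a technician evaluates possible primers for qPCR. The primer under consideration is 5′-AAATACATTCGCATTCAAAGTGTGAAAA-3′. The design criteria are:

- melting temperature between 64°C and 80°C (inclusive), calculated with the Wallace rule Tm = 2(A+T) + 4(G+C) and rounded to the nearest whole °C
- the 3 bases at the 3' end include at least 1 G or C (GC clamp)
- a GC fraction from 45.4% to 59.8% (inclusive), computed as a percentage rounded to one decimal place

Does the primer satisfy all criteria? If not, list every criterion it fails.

Fails: GC clamp, GC content.

Base counts: A=13, T=7, G=4, C=4 (length 28).
Tm: Tm = 2·20 + 4·8 = 72°C ✓
GC clamp: 3' end AAA has 0 G/C, need ≥1 ✗
GC content: GC 8/28 = 28.6%, outside 45.4–59.8% ✗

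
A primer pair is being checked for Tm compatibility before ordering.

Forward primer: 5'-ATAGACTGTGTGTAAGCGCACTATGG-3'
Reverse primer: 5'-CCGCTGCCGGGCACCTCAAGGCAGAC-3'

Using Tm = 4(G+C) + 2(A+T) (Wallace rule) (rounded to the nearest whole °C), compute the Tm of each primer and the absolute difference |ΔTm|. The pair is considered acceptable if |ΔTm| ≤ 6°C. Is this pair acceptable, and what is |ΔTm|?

|ΔTm| = 14°C; the pair is not acceptable.

Forward: A=7 T=7 G=8 C=4 → Tm = 2·14 + 4·12 = 76°C.
Reverse: A=5 T=2 G=8 C=11 → Tm = 2·7 + 4·19 = 90°C.
|ΔTm| = |76 − 90| = 14°C, > 6°C.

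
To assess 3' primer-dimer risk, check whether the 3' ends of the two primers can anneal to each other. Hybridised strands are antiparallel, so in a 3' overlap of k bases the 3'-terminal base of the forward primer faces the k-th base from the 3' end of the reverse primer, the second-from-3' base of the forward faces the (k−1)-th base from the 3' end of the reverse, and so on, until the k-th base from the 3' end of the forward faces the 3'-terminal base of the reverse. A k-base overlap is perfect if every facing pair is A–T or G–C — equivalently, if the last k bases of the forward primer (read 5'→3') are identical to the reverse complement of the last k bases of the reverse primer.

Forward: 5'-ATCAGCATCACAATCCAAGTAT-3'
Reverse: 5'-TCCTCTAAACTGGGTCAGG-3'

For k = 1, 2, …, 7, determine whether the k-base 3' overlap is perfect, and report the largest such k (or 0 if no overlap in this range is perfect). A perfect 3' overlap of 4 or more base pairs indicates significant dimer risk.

Last 7 bases (5'→3') — forward …CAAGTAT, reverse …GGTCAGG.
Reverse complement of the reverse primer's last 7 bases: CCTGACC; its first k bases are the reverse complement of the reverse primer's last k bases, so a perfect k-base overlap needs the forward primer's last k bases to equal them.
Comparing (forward last k vs required): k=1: T vs C ✗; k=2: AT vs CC ✗; k=3: TAT vs CCT ✗; k=4: GTAT vs CCTG ✗; k=5: AGTAT vs CCTGA ✗; k=6: AAGTAT vs CCTGAC ✗; k=7: CAAGTAT vs CCTGACC ✗.
No overlap length from 1 to 7 is perfect, so the longest perfect 3' overlap is 0.

Longest perfect overlap: 0 complementary base pairs; below the dimer-risk threshold (threshold 4).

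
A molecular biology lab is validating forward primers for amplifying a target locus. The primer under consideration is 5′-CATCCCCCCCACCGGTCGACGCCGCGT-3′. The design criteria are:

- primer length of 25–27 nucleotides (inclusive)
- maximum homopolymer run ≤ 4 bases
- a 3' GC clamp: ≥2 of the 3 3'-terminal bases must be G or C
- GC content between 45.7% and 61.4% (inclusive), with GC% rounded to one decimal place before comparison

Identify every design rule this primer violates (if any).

Base counts: A=3, T=3, G=6, C=15 (length 27).
length: length 27 ✓
homopolymer run: longest run = 7, exceeds 4 ✗
GC clamp: 3' end CGT has 2 G/C ✓
GC content: GC 21/27 = 77.8%, outside 45.7–61.4% ✗

Fails: homopolymer run, GC content.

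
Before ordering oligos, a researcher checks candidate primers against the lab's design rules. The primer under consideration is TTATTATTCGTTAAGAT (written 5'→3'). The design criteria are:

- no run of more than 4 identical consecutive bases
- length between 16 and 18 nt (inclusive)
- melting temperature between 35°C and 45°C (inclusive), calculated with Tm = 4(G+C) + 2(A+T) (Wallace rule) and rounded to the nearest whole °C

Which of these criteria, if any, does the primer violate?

Base counts: A=5, T=9, G=2, C=1 (length 17).
homopolymer run: longest run = 2 ✓
length: length 17 ✓
Tm: Tm = 2·14 + 4·3 = 40°C ✓

Meets all criteria.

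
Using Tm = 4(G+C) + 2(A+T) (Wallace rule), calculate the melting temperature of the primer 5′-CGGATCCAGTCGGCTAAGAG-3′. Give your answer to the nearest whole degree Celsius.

Base counts: A=5, T=3, G=7, C=5 (length 20).
Tm = 2·(5+3) + 4·(7+5) = 2·8 + 4·12 = 16 + 48 = 64°C.

64°C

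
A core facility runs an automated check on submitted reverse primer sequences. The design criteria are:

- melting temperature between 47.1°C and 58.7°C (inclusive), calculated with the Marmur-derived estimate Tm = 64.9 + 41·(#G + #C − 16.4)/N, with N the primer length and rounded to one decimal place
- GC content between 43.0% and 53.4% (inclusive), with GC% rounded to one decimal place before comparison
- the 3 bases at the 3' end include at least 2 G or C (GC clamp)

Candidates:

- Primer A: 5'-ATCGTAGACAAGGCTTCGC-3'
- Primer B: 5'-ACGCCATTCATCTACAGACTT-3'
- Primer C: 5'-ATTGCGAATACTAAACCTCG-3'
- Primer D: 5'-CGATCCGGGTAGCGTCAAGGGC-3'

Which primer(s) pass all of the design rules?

Primer A only.

Primer A (19 nt, A=5 T=4 G=5 C=5): Tm = 64.9 + 41·(10 − 16.4)/19 = 51.1°C ✓; GC 10/19 = 52.6% ✓; 3' end CGC has 3 G/C ✓ — passes.
Primer B (21 nt, A=6 T=6 G=2 C=7): Tm = 64.9 + 41·(9 − 16.4)/21 = 50.5°C ✓; GC 9/21 = 42.9%, outside 43.0–53.4% ✗; 3' end CTT has 1 G/C, need ≥2 ✗ — fails.
Primer C (20 nt, A=7 T=5 G=3 C=5): Tm = 64.9 + 41·(8 − 16.4)/20 = 47.7°C ✓; GC 8/20 = 40.0%, outside 43.0–53.4% ✗; 3' end TCG has 2 G/C ✓ — fails.
Primer D (22 nt, A=4 T=3 G=9 C=6): Tm = 64.9 + 41·(15 − 16.4)/22 = 62.3°C, outside 47.1–58.7°C ✗; GC 15/22 = 68.2%, outside 43.0–53.4% ✗; 3' end GGC has 3 G/C ✓ — fails.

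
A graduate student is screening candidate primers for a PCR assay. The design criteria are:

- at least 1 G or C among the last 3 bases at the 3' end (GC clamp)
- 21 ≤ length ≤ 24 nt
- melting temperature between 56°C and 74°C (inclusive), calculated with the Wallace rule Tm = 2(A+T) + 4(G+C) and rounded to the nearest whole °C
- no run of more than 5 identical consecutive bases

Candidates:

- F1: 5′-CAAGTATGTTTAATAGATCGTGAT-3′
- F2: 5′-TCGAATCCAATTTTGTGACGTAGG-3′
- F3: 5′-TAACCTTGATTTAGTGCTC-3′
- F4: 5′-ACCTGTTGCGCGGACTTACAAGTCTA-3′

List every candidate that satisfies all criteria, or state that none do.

F1 and F2.

F1 (24 nt, A=8 T=9 G=5 C=2): 3' end GAT has 1 G/C ✓; length 24 ✓; Tm = 2·17 + 4·7 = 62°C ✓; longest run = 3 ✓ — passes.
F2 (24 nt, A=6 T=8 G=6 C=4): 3' end AGG has 2 G/C ✓; length 24 ✓; Tm = 2·14 + 4·10 = 68°C ✓; longest run = 4 ✓ — passes.
F3 (19 nt, A=4 T=8 G=3 C=4): 3' end CTC has 2 G/C ✓; length 19, outside 21–24 ✗; Tm = 2·12 + 4·7 = 52°C, outside 56–74°C ✗; longest run = 3 ✓ — fails.
F4 (26 nt, A=6 T=7 G=6 C=7): 3' end CTA has 1 G/C ✓; length 26, outside 21–24 ✗; Tm = 2·13 + 4·13 = 78°C, outside 56–74°C ✗; longest run = 2 ✓ — fails.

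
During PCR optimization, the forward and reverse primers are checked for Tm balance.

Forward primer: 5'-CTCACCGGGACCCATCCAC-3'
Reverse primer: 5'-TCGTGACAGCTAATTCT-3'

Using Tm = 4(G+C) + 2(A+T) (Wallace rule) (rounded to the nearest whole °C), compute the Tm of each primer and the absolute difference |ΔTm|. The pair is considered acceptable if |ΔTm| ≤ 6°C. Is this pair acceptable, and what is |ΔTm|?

Forward: A=4 T=2 G=3 C=10 → Tm = 2·6 + 4·13 = 64°C.
Reverse: A=4 T=6 G=3 C=4 → Tm = 2·10 + 4·7 = 48°C.
|ΔTm| = |64 − 48| = 16°C, > 6°C.

|ΔTm| = 16°C; the pair is not acceptable.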